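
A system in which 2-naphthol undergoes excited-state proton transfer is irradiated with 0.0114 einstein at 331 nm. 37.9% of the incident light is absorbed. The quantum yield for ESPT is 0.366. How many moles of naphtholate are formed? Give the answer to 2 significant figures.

0.0016 mol

Photons absorbed: 0.379 × 0.0114 = 0.004321 mol.
Product: Φ × n_abs = 0.366 × 0.004321 = 0.001581 mol.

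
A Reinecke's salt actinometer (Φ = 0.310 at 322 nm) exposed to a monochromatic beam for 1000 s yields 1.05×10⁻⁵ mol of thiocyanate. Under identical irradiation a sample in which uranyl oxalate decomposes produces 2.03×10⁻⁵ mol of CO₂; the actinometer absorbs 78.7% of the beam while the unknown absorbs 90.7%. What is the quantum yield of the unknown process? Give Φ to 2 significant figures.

Photons absorbed by the actinometer: 1.05×10⁻⁵ / 0.310 = 3.387×10⁻⁵ mol.
Incident flux: 3.387×10⁻⁵ / 0.787 = 4.304×10⁻⁵ einstein.
Absorbed by unknown: 0.907 × 4.304×10⁻⁵ = 3.904×10⁻⁵ mol.
Φ(unknown) = 2.03×10⁻⁵ / 3.904×10⁻⁵ = 0.52.

Φ = 0.52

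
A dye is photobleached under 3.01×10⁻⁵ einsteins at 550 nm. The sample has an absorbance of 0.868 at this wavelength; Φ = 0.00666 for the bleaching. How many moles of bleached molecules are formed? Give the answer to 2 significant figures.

Fraction absorbed: 1 − 10^(−0.868) = 0.8645.
Photons absorbed: 0.8645 × 3.01×10⁻⁵ = 2.602×10⁻⁵ mol.
Product: Φ × n_abs = 0.00666 × 2.602×10⁻⁵ = 1.733×10⁻⁷ mol.

1.7×10⁻⁷ mol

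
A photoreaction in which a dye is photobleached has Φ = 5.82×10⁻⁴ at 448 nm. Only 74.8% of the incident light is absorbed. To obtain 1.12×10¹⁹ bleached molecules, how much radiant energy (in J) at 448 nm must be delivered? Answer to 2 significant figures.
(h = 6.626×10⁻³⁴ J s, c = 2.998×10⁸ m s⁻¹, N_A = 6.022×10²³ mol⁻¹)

1.1×10⁴ J

Product: 1.12×10¹⁹ / 6.022×10²³ = 1.860×10⁻⁵ mol.
Photons that must be absorbed: 1.860×10⁻⁵ / 5.82×10⁻⁴ = 0.03196 mol.
Incident photons needed: 0.03196 / 0.748 = 0.04273 mol.
Photon energy: hc/λ = 4.434×10⁻¹⁹ J; per mole, 2.670×10⁵ J mol⁻¹.
Energy required: 0.04273 × 2.670×10⁵ = 1.1×10⁴ J.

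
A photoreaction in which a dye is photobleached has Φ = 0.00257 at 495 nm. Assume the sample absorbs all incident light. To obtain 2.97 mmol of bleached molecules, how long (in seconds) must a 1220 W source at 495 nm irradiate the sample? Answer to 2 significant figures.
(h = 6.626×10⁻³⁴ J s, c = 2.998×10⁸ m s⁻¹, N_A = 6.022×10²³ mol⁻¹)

t ≈ 230 s

Product: 2.97 mmol = 0.00297 mol.
Photons that must be absorbed: 0.00297 / 0.00257 = 1.156 mol.
Photon energy: hc/λ = 4.013×10⁻¹⁹ J; per mole, 2.417×10⁵ J mol⁻¹.
Energy required: 1.156 × 2.417×10⁵ = 2.794×10⁵ J.
Time: 2.794×10⁵ J / 1220 W = 230 s.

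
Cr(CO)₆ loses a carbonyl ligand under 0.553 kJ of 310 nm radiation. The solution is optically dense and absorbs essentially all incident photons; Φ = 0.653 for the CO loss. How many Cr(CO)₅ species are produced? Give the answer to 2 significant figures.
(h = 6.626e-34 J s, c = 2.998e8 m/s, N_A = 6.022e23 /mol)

Photon energy at 310 nm: hc/λ = (6.626e-34)(2.998e8)/(310e-9) = 6.408e-19 J.
Incident energy: 0.553 kJ = 553 J.
Photons incident: 553 / 6.408e-19 = 8.630e20, i.e. 8.630e20/6.022e23 = 0.001433 mol.
Product: Φ × n_abs = 0.653 × 0.001433 = 9.357e-4 mol.
As a count: 9.357e-4 × 6.022e23 = 5.6e20.

5.6e20 species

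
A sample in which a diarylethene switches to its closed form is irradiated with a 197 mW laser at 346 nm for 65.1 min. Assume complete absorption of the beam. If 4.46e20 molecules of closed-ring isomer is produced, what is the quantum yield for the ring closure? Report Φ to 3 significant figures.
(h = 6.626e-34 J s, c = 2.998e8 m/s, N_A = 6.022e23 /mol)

Φ = 0.333

Product: 4.46e20 / 6.022e23 = 7.406e-4 mol.
Photon energy at 346 nm: hc/λ = (6.626e-34)(2.998e8)/(346e-9) = 5.741e-19 J.
Energy delivered: (197 mW)(3906 s) = 769.5 J.
Photons incident: 769.5 / 5.741e-19 = 1.340e21, i.e. 1.340e21/6.022e23 = 0.002225 mol.
Φ = 7.406e-4 mol / 0.002225 mol photons = 0.333.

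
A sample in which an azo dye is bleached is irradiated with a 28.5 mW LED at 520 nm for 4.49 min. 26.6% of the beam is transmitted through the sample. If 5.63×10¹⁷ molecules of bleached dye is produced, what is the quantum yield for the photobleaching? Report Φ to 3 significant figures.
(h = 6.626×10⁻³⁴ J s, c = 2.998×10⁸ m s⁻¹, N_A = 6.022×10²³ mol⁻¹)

Product: 5.63×10¹⁷ / 6.022×10²³ = 9.349×10⁻⁷ mol.
Photon energy at 520 nm: hc/λ = (6.626×10⁻³⁴)(2.998×10⁸)/(520×10⁻⁹) = 3.820×10⁻¹⁹ J.
Energy delivered: (28.5 mW)(269.4 s) = 7.678 J.
Photons incident: 7.678 / 3.820×10⁻¹⁹ = 2.010×10¹⁹, i.e. 2.010×10¹⁹/6.022×10²³ = 3.338×10⁻⁵ mol.
Fraction absorbed: 1 − 26.6/100 = 0.7340.
Photons absorbed: 0.7340 × 3.338×10⁻⁵ = 2.450×10⁻⁵ mol.
Φ = 9.349×10⁻⁷ mol / 2.450×10⁻⁵ mol photons = 0.0382.

Φ = 0.0382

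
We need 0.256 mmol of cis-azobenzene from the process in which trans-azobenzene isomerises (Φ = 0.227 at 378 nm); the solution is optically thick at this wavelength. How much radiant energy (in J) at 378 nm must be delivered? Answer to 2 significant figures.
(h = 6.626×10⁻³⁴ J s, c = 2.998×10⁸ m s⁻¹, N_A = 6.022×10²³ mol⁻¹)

Product: 0.256 mmol = 2.56×10⁻⁴ mol.
Photons that must be absorbed: 2.56×10⁻⁴ / 0.227 = 0.001128 mol.
Photon energy: hc/λ = 5.255×10⁻¹⁹ J; per mole, 3.165×10⁵ J mol⁻¹.
Energy required: 0.001128 × 3.165×10⁵ = 360 J.

360 J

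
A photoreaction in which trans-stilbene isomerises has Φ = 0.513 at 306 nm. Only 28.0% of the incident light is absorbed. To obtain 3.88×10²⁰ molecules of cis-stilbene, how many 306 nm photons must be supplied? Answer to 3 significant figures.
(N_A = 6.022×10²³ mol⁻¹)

2.70×10²¹ photons

Product: 3.88×10²⁰ / 6.022×10²³ = 6.443×10⁻⁴ mol.
Photons that must be absorbed: 6.443×10⁻⁴ / 0.513 = 0.001256 mol.
Incident photons needed: 0.001256 / 0.280 = 0.004486 mol.
Photon count: 0.004486 × 6.022×10²³ = 2.70×10²¹.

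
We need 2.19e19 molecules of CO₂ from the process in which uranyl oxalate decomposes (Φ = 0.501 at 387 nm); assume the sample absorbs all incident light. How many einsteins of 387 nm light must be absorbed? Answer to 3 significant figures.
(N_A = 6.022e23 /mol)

Product: 2.19e19 / 6.022e23 = 3.637e-5 mol.
Photons that must be absorbed: 3.637e-5 / 0.501 = 7.259e-5 mol.

7.26e-5 einstein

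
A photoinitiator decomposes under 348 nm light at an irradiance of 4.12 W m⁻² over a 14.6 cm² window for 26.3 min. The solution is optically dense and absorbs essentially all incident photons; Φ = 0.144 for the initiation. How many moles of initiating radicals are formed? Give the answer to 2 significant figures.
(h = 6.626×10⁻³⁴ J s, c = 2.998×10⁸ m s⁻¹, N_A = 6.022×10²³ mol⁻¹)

4.0×10⁻⁶ mol

Photon energy at 348 nm: hc/λ = (6.626×10⁻³⁴)(2.998×10⁸)/(348×10⁻⁹) = 5.708×10⁻¹⁹ J.
Energy delivered: (4.12 W m⁻²)(14.6×10⁻⁴ m²)(1578 s) = 9.492 J.
Photons incident: 9.492 / 5.708×10⁻¹⁹ = 1.663×10¹⁹, i.e. 1.663×10¹⁹/6.022×10²³ = 2.762×10⁻⁵ mol.
Product: Φ × n_abs = 0.144 × 2.762×10⁻⁵ = 3.977×10⁻⁶ mol.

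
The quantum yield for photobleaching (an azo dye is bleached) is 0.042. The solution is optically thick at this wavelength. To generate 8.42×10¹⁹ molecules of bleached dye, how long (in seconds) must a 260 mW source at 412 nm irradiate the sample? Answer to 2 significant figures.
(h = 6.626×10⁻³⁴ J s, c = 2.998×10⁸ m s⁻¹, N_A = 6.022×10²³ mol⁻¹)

t ≈ 3700 s

Product: 8.42×10¹⁹ / 6.022×10²³ = 1.398×10⁻⁴ mol.
Photons that must be absorbed: 1.398×10⁻⁴ / 0.042 = 0.003329 mol.
Photon energy: hc/λ = 4.822×10⁻¹⁹ J; per mole, 2.904×10⁵ J mol⁻¹.
Energy required: 0.003329 × 2.904×10⁵ = 966.7 J.
Time: 966.7 J / 0.26 W = 3700 s.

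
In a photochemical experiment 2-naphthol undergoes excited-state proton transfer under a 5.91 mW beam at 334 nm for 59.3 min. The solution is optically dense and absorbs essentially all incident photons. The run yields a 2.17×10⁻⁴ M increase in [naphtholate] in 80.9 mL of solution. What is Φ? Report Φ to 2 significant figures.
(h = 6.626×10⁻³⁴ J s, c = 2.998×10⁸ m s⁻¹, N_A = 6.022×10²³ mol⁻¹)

Product: (2.17×10⁻⁴ M)(0.0809 L) = 1.756×10⁻⁵ mol.
Photon energy at 334 nm: hc/λ = (6.626×10⁻³⁴)(2.998×10⁸)/(334×10⁻⁹) = 5.948×10⁻¹⁹ J.
Energy delivered: (5.91 mW)(3558 s) = 21.03 J.
Photons incident: 21.03 / 5.948×10⁻¹⁹ = 3.536×10¹⁹, i.e. 3.536×10¹⁹/6.022×10²³ = 5.872×10⁻⁵ mol.
Φ = 1.756×10⁻⁵ mol / 5.872×10⁻⁵ mol photons = 0.30.

Φ = 0.30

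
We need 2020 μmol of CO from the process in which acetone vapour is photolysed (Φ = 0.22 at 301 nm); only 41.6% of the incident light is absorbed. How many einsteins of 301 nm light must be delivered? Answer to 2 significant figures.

0.022 einstein

Product: 2020 μmol = 0.00202 mol.
Photons that must be absorbed: 0.00202 / 0.22 = 0.009182 mol.
Incident photons needed: 0.009182 / 0.416 = 0.02207 mol.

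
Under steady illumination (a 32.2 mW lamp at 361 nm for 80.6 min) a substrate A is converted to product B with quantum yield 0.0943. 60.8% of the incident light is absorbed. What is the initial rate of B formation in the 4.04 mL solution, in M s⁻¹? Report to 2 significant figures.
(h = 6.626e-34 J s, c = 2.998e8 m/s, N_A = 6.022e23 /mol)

Photon energy at 361 nm: hc/λ = (6.626e-34)(2.998e8)/(361e-9) = 5.503e-19 J.
Energy delivered: (32.2 mW)(4836 s) = 155.7 J.
Photons incident: 155.7 / 5.503e-19 = 2.829e20, i.e. 2.829e20/6.022e23 = 4.698e-4 mol.
Photons absorbed: 0.608 × 4.698e-4 = 2.856e-4 mol.
Product formed: 0.0943 × 2.856e-4 = 2.693e-5 mol.
Rate: 2.693e-5 mol / (4836 s × 0.00404 L) = 1.4e-6 M s⁻¹.

1.4e-6 M s⁻¹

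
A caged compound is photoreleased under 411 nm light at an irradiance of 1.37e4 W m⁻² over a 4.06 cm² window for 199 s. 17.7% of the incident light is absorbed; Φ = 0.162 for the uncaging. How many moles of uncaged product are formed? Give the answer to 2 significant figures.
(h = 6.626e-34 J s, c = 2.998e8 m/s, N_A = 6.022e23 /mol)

Photon energy at 411 nm: hc/λ = (6.626e-34)(2.998e8)/(411e-9) = 4.833e-19 J.
Energy delivered: (1.37e4 W m⁻²)(4.06e-4 m²)(199 s) = 1107 J.
Photons incident: 1107 / 4.833e-19 = 2.291e21, i.e. 2.291e21/6.022e23 = 0.003804 mol.
Photons absorbed: 0.177 × 0.003804 = 6.733e-4 mol.
Product: Φ × n_abs = 0.162 × 6.733e-4 = 1.091e-4 mol.

1.1e-4 mol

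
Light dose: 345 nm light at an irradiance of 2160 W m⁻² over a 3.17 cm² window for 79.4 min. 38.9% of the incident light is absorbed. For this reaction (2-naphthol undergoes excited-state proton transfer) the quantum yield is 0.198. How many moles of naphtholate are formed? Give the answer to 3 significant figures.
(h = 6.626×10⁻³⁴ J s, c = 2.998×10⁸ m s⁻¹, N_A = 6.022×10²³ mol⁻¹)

Photon energy at 345 nm: hc/λ = (6.626×10⁻³⁴)(2.998×10⁸)/(345×10⁻⁹) = 5.758×10⁻¹⁹ J.
Energy delivered: (2160 W m⁻²)(3.17×10⁻⁴ m²)(4764 s) = 3262 J.
Photons incident: 3262 / 5.758×10⁻¹⁹ = 5.665×10²¹, i.e. 5.665×10²¹/6.022×10²³ = 0.009407 mol.
Photons absorbed: 0.389 × 0.009407 = 0.003659 mol.
Product: Φ × n_abs = 0.198 × 0.003659 = 7.245×10⁻⁴ mol.

7.25×10⁻⁴ mol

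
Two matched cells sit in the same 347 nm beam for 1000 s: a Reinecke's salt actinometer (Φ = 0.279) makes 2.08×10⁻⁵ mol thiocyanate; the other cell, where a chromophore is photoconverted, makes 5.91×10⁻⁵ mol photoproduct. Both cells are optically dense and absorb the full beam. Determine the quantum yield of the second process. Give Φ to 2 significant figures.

Photons absorbed by the actinometer: 2.08×10⁻⁵ / 0.279 = 7.455×10⁻⁵ mol.
Φ(unknown) = 5.91×10⁻⁵ / 7.455×10⁻⁵ = 0.79.

Φ = 0.79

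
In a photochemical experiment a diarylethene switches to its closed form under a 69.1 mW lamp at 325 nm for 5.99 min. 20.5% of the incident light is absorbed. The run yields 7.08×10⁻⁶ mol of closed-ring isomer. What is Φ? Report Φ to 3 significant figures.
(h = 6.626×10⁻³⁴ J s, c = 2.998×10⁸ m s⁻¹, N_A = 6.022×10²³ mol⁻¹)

Φ = 0.512

Photon energy at 325 nm: hc/λ = (6.626×10⁻³⁴)(2.998×10⁸)/(325×10⁻⁹) = 6.112×10⁻¹⁹ J.
Energy delivered: (69.1 mW)(359.4 s) = 24.83 J.
Photons incident: 24.83 / 6.112×10⁻¹⁹ = 4.063×10¹⁹, i.e. 4.063×10¹⁹/6.022×10²³ = 6.747×10⁻⁵ mol.
Photons absorbed: 0.205 × 6.747×10⁻⁵ = 1.383×10⁻⁵ mol.
Φ = 7.08×10⁻⁶ mol / 1.383×10⁻⁵ mol photons = 0.512.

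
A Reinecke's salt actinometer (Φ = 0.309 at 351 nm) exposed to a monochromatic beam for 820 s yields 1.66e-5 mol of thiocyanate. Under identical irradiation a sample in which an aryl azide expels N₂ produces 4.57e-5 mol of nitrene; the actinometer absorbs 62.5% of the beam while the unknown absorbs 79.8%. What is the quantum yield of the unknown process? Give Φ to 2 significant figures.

Photons absorbed by the actinometer: 1.66e-5 / 0.309 = 5.372e-5 mol.
Incident flux: 5.372e-5 / 0.625 = 8.595e-5 einstein.
Absorbed by unknown: 0.798 × 8.595e-5 = 6.859e-5 mol.
Φ(unknown) = 4.57e-5 / 6.859e-5 = 0.67.

Φ = 0.67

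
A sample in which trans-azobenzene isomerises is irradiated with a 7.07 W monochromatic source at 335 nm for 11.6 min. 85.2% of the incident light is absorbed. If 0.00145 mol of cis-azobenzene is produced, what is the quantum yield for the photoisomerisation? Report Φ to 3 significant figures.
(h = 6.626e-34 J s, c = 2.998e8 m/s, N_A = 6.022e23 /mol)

Φ = 0.124

Photon energy at 335 nm: hc/λ = (6.626e-34)(2.998e8)/(335e-9) = 5.930e-19 J.
Energy delivered: (7.07 W)(696 s) = 4921 J.
Photons incident: 4921 / 5.930e-19 = 8.298e21, i.e. 8.298e21/6.022e23 = 0.01378 mol.
Photons absorbed: 0.852 × 0.01378 = 0.01174 mol.
Φ = 0.00145 mol / 0.01174 mol photons = 0.124.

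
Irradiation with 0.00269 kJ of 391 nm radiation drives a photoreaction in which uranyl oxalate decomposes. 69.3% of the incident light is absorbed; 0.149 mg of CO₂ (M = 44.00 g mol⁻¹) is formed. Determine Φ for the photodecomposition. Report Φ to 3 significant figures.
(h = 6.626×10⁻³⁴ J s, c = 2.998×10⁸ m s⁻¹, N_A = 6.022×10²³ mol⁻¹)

Product: 0.149 mg / 44.00 g mol⁻¹ = 3.386×10⁻⁶ mol.
Photon energy at 391 nm: hc/λ = (6.626×10⁻³⁴)(2.998×10⁸)/(391×10⁻⁹) = 5.080×10⁻¹⁹ J.
Incident energy: 0.00269 kJ = 2.69 J.
Photons incident: 2.69 / 5.080×10⁻¹⁹ = 5.295×10¹⁸, i.e. 5.295×10¹⁸/6.022×10²³ = 8.793×10⁻⁶ mol.
Photons absorbed: 0.693 × 8.793×10⁻⁶ = 6.094×10⁻⁶ mol.
Φ = 3.386×10⁻⁶ mol / 6.094×10⁻⁶ mol photons = 0.556.

Φ = 0.556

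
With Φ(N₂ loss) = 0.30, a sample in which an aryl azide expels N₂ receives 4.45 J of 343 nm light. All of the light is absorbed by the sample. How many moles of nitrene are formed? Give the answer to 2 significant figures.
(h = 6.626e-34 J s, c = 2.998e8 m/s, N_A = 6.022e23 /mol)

Photon energy at 343 nm: hc/λ = (6.626e-34)(2.998e8)/(343e-9) = 5.791e-19 J.
Photons incident: 4.45 / 5.791e-19 = 7.684e18, i.e. 7.684e18/6.022e23 = 1.276e-5 mol.
Product: Φ × n_abs = 0.30 × 1.276e-5 = 3.828e-6 mol.

3.8e-6 mol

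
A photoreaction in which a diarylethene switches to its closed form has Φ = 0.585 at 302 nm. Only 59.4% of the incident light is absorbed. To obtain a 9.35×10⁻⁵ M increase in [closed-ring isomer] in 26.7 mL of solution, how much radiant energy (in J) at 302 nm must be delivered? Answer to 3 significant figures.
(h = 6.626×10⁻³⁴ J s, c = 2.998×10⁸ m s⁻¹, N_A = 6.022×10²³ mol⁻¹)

Product: (9.35×10⁻⁵ M)(0.0267 L) = 2.496×10⁻⁶ mol.
Photons that must be absorbed: 2.496×10⁻⁶ / 0.585 = 4.267×10⁻⁶ mol.
Incident photons needed: 4.267×10⁻⁶ / 0.594 = 7.184×10⁻⁶ mol.
Photon energy: hc/λ = 6.578×10⁻¹⁹ J; per mole, 3.961×10⁵ J mol⁻¹.
Energy required: 7.184×10⁻⁶ × 3.961×10⁵ = 2.85 J.

2.85 J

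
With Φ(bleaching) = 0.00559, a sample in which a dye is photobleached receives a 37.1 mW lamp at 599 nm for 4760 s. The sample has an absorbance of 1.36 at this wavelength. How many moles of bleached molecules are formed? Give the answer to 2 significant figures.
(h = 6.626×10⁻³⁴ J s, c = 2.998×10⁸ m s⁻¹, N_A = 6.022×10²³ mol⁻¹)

Photon energy at 599 nm: hc/λ = (6.626×10⁻³⁴)(2.998×10⁸)/(599×10⁻⁹) = 3.316×10⁻¹⁹ J.
Energy delivered: (37.1 mW)(4760 s) = 176.6 J.
Photons incident: 176.6 / 3.316×10⁻¹⁹ = 5.326×10²⁰, i.e. 5.326×10²⁰/6.022×10²³ = 8.844×10⁻⁴ mol.
Fraction absorbed: 1 − 10^(−1.36) = 0.9563.
Photons absorbed: 0.9563 × 8.844×10⁻⁴ = 8.458×10⁻⁴ mol.
Product: Φ × n_abs = 0.00559 × 8.458×10⁻⁴ = 4.728×10⁻⁶ mol.

4.7×10⁻⁶ mol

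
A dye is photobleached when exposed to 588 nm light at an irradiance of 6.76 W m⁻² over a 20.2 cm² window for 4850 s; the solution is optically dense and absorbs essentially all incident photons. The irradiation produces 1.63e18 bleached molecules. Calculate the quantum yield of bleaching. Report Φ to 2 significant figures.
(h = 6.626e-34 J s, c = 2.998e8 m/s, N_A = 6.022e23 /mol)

Product: 1.63e18 / 6.022e23 = 2.707e-6 mol.
Photon energy at 588 nm: hc/λ = (6.626e-34)(2.998e8)/(588e-9) = 3.378e-19 J.
Energy delivered: (6.76 W m⁻²)(20.2e-4 m²)(4850 s) = 66.23 J.
Photons incident: 66.23 / 3.378e-19 = 1.961e20, i.e. 1.961e20/6.022e23 = 3.256e-4 mol.
Φ = 2.707e-6 mol / 3.256e-4 mol photons = 0.0083.

Φ = 0.0083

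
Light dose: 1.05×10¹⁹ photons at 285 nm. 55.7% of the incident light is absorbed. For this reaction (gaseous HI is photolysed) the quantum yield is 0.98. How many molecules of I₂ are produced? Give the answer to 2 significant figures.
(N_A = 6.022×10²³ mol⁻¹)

Moles of photons: 1.05×10¹⁹ / 6.022×10²³ = 1.744×10⁻⁵ mol.
Photons absorbed: 0.557 × 1.744×10⁻⁵ = 9.714×10⁻⁶ mol.
Product: Φ × n_abs = 0.98 × 9.714×10⁻⁶ = 9.520×10⁻⁶ mol.
As a count: 9.520×10⁻⁶ × 6.022×10²³ = 5.7×10¹⁸.

5.7×10¹⁸ molecules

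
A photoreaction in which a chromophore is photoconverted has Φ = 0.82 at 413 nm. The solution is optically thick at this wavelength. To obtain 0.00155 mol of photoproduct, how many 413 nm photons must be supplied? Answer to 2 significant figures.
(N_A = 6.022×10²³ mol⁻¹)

Photons that must be absorbed: 0.00155 / 0.82 = 0.001890 mol.
Photon count: 0.001890 × 6.022×10²³ = 1.1×10²¹.

1.1×10²¹ photons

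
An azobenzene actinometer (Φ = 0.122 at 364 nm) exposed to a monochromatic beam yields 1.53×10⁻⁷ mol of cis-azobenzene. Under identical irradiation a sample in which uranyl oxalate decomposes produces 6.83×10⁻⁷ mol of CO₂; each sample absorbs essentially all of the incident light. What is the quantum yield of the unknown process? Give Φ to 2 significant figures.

Φ = 0.54

Photons absorbed by the actinometer: 1.53×10⁻⁷ / 0.122 = 1.254×10⁻⁶ mol.
Φ(unknown) = 6.83×10⁻⁷ / 1.254×10⁻⁶ = 0.54.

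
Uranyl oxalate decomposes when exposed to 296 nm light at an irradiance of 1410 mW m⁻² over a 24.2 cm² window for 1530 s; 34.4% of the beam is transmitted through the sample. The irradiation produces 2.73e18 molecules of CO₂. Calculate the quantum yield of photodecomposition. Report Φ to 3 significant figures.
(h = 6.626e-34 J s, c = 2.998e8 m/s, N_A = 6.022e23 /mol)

Product: 2.73e18 / 6.022e23 = 4.533e-6 mol.
Photon energy at 296 nm: hc/λ = (6.626e-34)(2.998e8)/(296e-9) = 6.711e-19 J.
Energy delivered: (1410 mW m⁻²)(24.2e-4 m²)(1530 s) = 5.221 J.
Photons incident: 5.221 / 6.711e-19 = 7.780e18, i.e. 7.780e18/6.022e23 = 1.292e-5 mol.
Fraction absorbed: 1 − 34.4/100 = 0.6560.
Photons absorbed: 0.6560 × 1.292e-5 = 8.476e-6 mol.
Φ = 4.533e-6 mol / 8.476e-6 mol photons = 0.535.

Φ = 0.535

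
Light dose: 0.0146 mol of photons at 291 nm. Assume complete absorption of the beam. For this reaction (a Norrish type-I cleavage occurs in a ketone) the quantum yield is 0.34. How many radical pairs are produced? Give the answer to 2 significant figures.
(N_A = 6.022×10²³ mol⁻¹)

Product: Φ × n_abs = 0.34 × 0.0146 = 0.004964 mol.
As a count: 0.004964 × 6.022×10²³ = 3.0×10²¹.

3.0×10²¹ radical pairs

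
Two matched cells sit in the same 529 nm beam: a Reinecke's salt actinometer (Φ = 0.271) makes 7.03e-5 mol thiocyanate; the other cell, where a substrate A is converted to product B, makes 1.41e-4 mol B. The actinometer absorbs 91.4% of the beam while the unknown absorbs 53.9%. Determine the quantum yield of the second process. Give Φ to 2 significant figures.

Φ = 0.92

Photons absorbed by the actinometer: 7.03e-5 / 0.271 = 2.594e-4 mol.
Incident flux: 2.594e-4 / 0.914 = 2.838e-4 einstein.
Absorbed by unknown: 0.539 × 2.838e-4 = 1.530e-4 mol.
Φ(unknown) = 1.41e-4 / 1.530e-4 = 0.92.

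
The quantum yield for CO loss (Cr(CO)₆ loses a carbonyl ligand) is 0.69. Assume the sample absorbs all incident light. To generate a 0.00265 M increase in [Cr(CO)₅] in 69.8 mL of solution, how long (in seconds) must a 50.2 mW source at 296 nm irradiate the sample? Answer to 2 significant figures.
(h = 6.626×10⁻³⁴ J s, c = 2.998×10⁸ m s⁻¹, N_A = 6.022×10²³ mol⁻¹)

Product: (0.00265 M)(0.0698 L) = 1.850×10⁻⁴ mol.
Photons that must be absorbed: 1.850×10⁻⁴ / 0.69 = 2.681×10⁻⁴ mol.
Photon energy: hc/λ = 6.711×10⁻¹⁹ J; per mole, 4.041×10⁵ J mol⁻¹.
Energy required: 2.681×10⁻⁴ × 4.041×10⁵ = 108.3 J.
Time: 108.3 J / 0.0502 W = 2200 s.

t ≈ 2200 s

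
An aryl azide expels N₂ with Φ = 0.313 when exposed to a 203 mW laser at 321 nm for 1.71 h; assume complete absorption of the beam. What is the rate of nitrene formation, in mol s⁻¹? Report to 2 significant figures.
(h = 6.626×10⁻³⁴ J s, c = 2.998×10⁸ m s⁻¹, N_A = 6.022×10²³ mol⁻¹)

Photon energy at 321 nm: hc/λ = (6.626×10⁻³⁴)(2.998×10⁸)/(321×10⁻⁹) = 6.188×10⁻¹⁹ J.
Energy delivered: (203 mW)(6156 s) = 1250 J.
Photons incident: 1250 / 6.188×10⁻¹⁹ = 2.020×10²¹, i.e. 2.020×10²¹/6.022×10²³ = 0.003354 mol.
Product formed: 0.313 × 0.003354 = 0.001050 mol.
Rate: 0.001050 / 6156 s = 1.7×10⁻⁷ mol s⁻¹.

1.7×10⁻⁷ mol s⁻¹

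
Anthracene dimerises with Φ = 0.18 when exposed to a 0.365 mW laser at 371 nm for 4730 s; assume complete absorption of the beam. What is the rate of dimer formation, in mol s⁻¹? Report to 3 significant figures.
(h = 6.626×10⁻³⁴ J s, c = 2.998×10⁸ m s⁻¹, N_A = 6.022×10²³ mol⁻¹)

Photon energy at 371 nm: hc/λ = (6.626×10⁻³⁴)(2.998×10⁸)/(371×10⁻⁹) = 5.354×10⁻¹⁹ J.
Energy delivered: (0.365 mW)(4730 s) = 1.726 J.
Photons incident: 1.726 / 5.354×10⁻¹⁹ = 3.224×10¹⁸, i.e. 3.224×10¹⁸/6.022×10²³ = 5.354×10⁻⁶ mol.
Product formed: 0.18 × 5.354×10⁻⁶ = 9.637×10⁻⁷ mol.
Rate: 9.637×10⁻⁷ / 4730 s = 2.04×10⁻¹⁰ mol s⁻¹.

2.04×10⁻¹⁰ mol s⁻¹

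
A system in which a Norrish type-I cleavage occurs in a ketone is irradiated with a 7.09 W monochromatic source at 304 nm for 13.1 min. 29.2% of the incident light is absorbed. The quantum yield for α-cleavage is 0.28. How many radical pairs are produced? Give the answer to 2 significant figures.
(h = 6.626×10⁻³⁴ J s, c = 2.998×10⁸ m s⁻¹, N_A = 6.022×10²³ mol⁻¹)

7.0×10²⁰ radical pairs

Photon energy at 304 nm: hc/λ = (6.626×10⁻³⁴)(2.998×10⁸)/(304×10⁻⁹) = 6.534×10⁻¹⁹ J.
Energy delivered: (7.09 W)(786 s) = 5573 J.
Photons incident: 5573 / 6.534×10⁻¹⁹ = 8.529×10²¹, i.e. 8.529×10²¹/6.022×10²³ = 0.01416 mol.
Photons absorbed: 0.292 × 0.01416 = 0.004135 mol.
Product: Φ × n_abs = 0.28 × 0.004135 = 0.001158 mol.
As a count: 0.001158 × 6.022×10²³ = 7.0×10²⁰.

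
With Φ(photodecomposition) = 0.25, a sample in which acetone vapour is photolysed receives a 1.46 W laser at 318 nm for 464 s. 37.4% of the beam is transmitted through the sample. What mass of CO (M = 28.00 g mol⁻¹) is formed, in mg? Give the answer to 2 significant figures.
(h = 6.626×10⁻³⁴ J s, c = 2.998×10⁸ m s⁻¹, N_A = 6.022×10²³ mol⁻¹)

Photon energy at 318 nm: hc/λ = (6.626×10⁻³⁴)(2.998×10⁸)/(318×10⁻⁹) = 6.247×10⁻¹⁹ J.
Energy delivered: (1.46 W)(464 s) = 677.4 J.
Photons incident: 677.4 / 6.247×10⁻¹⁹ = 1.084×10²¹, i.e. 1.084×10²¹/6.022×10²³ = 0.001800 mol.
Fraction absorbed: 1 − 37.4/100 = 0.6260.
Photons absorbed: 0.6260 × 0.001800 = 0.001127 mol.
Product: Φ × n_abs = 0.25 × 0.001127 = 2.818×10⁻⁴ mol.
Mass: 2.818×10⁻⁴ × 28.00 = 0.007890 g = 7.9 mg.

7.9 mg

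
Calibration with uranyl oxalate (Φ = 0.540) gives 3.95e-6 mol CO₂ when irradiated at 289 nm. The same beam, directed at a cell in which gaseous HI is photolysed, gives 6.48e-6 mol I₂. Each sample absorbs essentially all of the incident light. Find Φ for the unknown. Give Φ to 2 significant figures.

Φ = 0.89

Photons absorbed by the actinometer: 3.95e-6 / 0.540 = 7.315e-6 mol.
Φ(unknown) = 6.48e-6 / 7.315e-6 = 0.89.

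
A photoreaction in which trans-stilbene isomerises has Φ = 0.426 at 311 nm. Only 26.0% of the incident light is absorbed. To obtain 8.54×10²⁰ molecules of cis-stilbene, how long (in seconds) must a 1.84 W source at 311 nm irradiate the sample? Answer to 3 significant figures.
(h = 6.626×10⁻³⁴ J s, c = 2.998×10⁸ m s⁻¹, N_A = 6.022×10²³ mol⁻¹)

t ≈ 2680 s

Product: 8.54×10²⁰ / 6.022×10²³ = 0.001418 mol.
Photons that must be absorbed: 0.001418 / 0.426 = 0.003329 mol.
Incident photons needed: 0.003329 / 0.260 = 0.01280 mol.
Photon energy: hc/λ = 6.387×10⁻¹⁹ J; per mole, 3.846×10⁵ J mol⁻¹.
Energy required: 0.01280 × 3.846×10⁵ = 4923 J.
Time: 4923 J / 1.84 W = 2680 s.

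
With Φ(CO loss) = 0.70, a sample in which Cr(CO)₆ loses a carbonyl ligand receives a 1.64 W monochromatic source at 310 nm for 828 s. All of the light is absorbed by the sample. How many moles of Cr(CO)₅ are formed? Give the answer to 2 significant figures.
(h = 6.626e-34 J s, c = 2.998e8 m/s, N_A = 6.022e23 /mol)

Photon energy at 310 nm: hc/λ = (6.626e-34)(2.998e8)/(310e-9) = 6.408e-19 J.
Energy delivered: (1.64 W)(828 s) = 1358 J.
Photons incident: 1358 / 6.408e-19 = 2.119e21, i.e. 2.119e21/6.022e23 = 0.003519 mol.
Product: Φ × n_abs = 0.70 × 0.003519 = 0.002463 mol.

0.0025 mol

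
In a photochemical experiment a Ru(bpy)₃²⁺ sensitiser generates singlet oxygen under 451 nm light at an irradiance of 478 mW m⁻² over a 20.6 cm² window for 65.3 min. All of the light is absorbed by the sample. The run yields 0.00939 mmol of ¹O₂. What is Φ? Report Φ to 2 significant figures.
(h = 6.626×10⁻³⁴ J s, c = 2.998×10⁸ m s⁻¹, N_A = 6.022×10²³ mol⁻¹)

Φ = 0.65

Product: 0.00939 mmol = 9.39×10⁻⁶ mol.
Photon energy at 451 nm: hc/λ = (6.626×10⁻³⁴)(2.998×10⁸)/(451×10⁻⁹) = 4.405×10⁻¹⁹ J.
Energy delivered: (478 mW m⁻²)(20.6×10⁻⁴ m²)(3918 s) = 3.858 J.
Photons incident: 3.858 / 4.405×10⁻¹⁹ = 8.758×10¹⁸, i.e. 8.758×10¹⁸/6.022×10²³ = 1.454×10⁻⁵ mol.
Φ = 9.39×10⁻⁶ mol / 1.454×10⁻⁵ mol photons = 0.65.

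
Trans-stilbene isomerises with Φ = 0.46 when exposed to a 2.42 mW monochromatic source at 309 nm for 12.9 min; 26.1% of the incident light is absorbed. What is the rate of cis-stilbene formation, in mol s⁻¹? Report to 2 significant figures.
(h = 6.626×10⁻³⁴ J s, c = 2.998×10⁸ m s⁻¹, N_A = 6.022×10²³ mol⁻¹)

7.5×10⁻¹⁰ mol s⁻¹

Photon energy at 309 nm: hc/λ = (6.626×10⁻³⁴)(2.998×10⁸)/(309×10⁻⁹) = 6.429×10⁻¹⁹ J.
Energy delivered: (2.42 mW)(774 s) = 1.873 J.
Photons incident: 1.873 / 6.429×10⁻¹⁹ = 2.913×10¹⁸, i.e. 2.913×10¹⁸/6.022×10²³ = 4.837×10⁻⁶ mol.
Photons absorbed: 0.261 × 4.837×10⁻⁶ = 1.262×10⁻⁶ mol.
Product formed: 0.46 × 1.262×10⁻⁶ = 5.805×10⁻⁷ mol.
Rate: 5.805×10⁻⁷ / 774 s = 7.5×10⁻¹⁰ mol s⁻¹.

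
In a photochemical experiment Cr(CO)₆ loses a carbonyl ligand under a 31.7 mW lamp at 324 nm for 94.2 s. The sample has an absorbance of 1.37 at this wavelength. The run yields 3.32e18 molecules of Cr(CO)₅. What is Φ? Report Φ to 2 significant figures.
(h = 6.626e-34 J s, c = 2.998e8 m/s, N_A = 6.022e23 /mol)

Product: 3.32e18 / 6.022e23 = 5.513e-6 mol.
Photon energy at 324 nm: hc/λ = (6.626e-34)(2.998e8)/(324e-9) = 6.131e-19 J.
Energy delivered: (31.7 mW)(94.2 s) = 2.986 J.
Photons incident: 2.986 / 6.131e-19 = 4.870e18, i.e. 4.870e18/6.022e23 = 8.087e-6 mol.
Fraction absorbed: 1 − 10^(−1.37) = 0.9573.
Photons absorbed: 0.9573 × 8.087e-6 = 7.742e-6 mol.
Φ = 5.513e-6 mol / 7.742e-6 mol photons = 0.71.

Φ = 0.71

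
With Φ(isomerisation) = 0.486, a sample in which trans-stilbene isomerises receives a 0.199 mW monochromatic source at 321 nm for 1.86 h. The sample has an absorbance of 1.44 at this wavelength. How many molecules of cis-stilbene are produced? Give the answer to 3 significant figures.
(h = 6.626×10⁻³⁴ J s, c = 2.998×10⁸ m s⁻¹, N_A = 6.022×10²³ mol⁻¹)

1.01×10¹⁸ molecules

Photon energy at 321 nm: hc/λ = (6.626×10⁻³⁴)(2.998×10⁸)/(321×10⁻⁹) = 6.188×10⁻¹⁹ J.
Energy delivered: (0.199 mW)(6696 s) = 1.333 J.
Photons incident: 1.333 / 6.188×10⁻¹⁹ = 2.154×10¹⁸, i.e. 2.154×10¹⁸/6.022×10²³ = 3.577×10⁻⁶ mol.
Fraction absorbed: 1 − 10^(−1.44) = 0.9637.
Photons absorbed: 0.9637 × 3.577×10⁻⁶ = 3.447×10⁻⁶ mol.
Product: Φ × n_abs = 0.486 × 3.447×10⁻⁶ = 1.675×10⁻⁶ mol.
As a count: 1.675×10⁻⁶ × 6.022×10²³ = 1.01×10¹⁸.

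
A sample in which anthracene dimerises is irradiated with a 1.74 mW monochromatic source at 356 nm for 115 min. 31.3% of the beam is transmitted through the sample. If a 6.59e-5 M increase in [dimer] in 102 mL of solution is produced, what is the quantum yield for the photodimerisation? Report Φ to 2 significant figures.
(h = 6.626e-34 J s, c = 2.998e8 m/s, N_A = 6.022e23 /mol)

Φ = 0.27

Product: (6.59e-5 M)(0.102 L) = 6.722e-6 mol.
Photon energy at 356 nm: hc/λ = (6.626e-34)(2.998e8)/(356e-9) = 5.580e-19 J.
Energy delivered: (1.74 mW)(6900 s) = 12.01 J.
Photons incident: 12.01 / 5.580e-19 = 2.152e19, i.e. 2.152e19/6.022e23 = 3.574e-5 mol.
Fraction absorbed: 1 − 31.3/100 = 0.6870.
Photons absorbed: 0.6870 × 3.574e-5 = 2.455e-5 mol.
Φ = 6.722e-6 mol / 2.455e-5 mol photons = 0.27.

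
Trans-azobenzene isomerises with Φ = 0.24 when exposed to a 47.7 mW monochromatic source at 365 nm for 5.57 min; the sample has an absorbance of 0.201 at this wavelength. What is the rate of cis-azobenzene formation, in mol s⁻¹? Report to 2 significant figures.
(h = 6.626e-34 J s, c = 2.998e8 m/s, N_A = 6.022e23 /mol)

1.3e-8 mol s⁻¹

Photon energy at 365 nm: hc/λ = (6.626e-34)(2.998e8)/(365e-9) = 5.442e-19 J.
Energy delivered: (47.7 mW)(334.2 s) = 15.94 J.
Photons incident: 15.94 / 5.442e-19 = 2.929e19, i.e. 2.929e19/6.022e23 = 4.864e-5 mol.
Fraction absorbed: 1 − 10^(−0.201) = 0.3705.
Photons absorbed: 0.3705 × 4.864e-5 = 1.802e-5 mol.
Product formed: 0.24 × 1.802e-5 = 4.325e-6 mol.
Rate: 4.325e-6 / 334.2 s = 1.3e-8 mol s⁻¹.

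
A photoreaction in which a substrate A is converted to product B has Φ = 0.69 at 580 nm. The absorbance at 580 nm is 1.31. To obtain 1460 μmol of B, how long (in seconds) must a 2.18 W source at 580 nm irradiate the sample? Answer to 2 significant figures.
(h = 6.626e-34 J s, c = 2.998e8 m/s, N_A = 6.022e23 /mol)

Product: 1460 μmol = 0.00146 mol.
Photons that must be absorbed: 0.00146 / 0.69 = 0.002116 mol.
Fraction absorbed: 1 − 10^(−1.31) = 0.9510.
Incident photons needed: 0.002116 / 0.9510 = 0.002225 mol.
Photon energy: hc/λ = 3.425e-19 J; per mole, 2.063e5 J mol⁻¹.
Energy required: 0.002225 × 2.063e5 = 459.0 J.
Time: 459.0 J / 2.18 W = 210 s.

t ≈ 210 s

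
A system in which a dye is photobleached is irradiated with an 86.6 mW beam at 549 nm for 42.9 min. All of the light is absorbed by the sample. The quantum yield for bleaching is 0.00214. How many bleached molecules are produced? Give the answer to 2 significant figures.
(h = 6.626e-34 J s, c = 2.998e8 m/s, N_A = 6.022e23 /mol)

1.3e18 bleached molecules

Photon energy at 549 nm: hc/λ = (6.626e-34)(2.998e8)/(549e-9) = 3.618e-19 J.
Energy delivered: (86.6 mW)(2574 s) = 222.9 J.
Photons incident: 222.9 / 3.618e-19 = 6.161e20, i.e. 6.161e20/6.022e23 = 0.001023 mol.
Product: Φ × n_abs = 0.00214 × 0.001023 = 2.189e-6 mol.
As a count: 2.189e-6 × 6.022e23 = 1.3e18.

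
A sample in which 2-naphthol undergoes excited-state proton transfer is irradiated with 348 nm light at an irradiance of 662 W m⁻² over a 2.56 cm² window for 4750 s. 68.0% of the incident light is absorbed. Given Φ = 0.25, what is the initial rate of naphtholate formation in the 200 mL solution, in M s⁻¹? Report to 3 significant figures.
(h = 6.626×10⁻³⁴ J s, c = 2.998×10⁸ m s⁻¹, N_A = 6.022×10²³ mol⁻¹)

Photon energy at 348 nm: hc/λ = (6.626×10⁻³⁴)(2.998×10⁸)/(348×10⁻⁹) = 5.708×10⁻¹⁹ J.
Energy delivered: (662 W m⁻²)(2.56×10⁻⁴ m²)(4750 s) = 805.0 J.
Photons incident: 805.0 / 5.708×10⁻¹⁹ = 1.410×10²¹, i.e. 1.410×10²¹/6.022×10²³ = 0.002341 mol.
Photons absorbed: 0.680 × 0.002341 = 0.001592 mol.
Product formed: 0.25 × 0.001592 = 3.980×10⁻⁴ mol.
Rate: 3.980×10⁻⁴ mol / (4750 s × 0.2 L) = 4.19×10⁻⁷ M s⁻¹.

4.19×10⁻⁷ M s⁻¹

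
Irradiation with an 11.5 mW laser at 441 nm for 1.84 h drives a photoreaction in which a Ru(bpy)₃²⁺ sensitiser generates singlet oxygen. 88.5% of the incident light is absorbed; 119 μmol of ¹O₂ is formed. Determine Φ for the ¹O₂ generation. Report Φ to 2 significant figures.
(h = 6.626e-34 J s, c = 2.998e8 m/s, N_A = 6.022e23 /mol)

Φ = 0.48

Product: 119 μmol = 1.19e-4 mol.
Photon energy at 441 nm: hc/λ = (6.626e-34)(2.998e8)/(441e-9) = 4.504e-19 J.
Energy delivered: (11.5 mW)(6624 s) = 76.18 J.
Photons incident: 76.18 / 4.504e-19 = 1.691e20, i.e. 1.691e20/6.022e23 = 2.808e-4 mol.
Photons absorbed: 0.885 × 2.808e-4 = 2.485e-4 mol.
Φ = 1.19e-4 mol / 2.485e-4 mol photons = 0.48.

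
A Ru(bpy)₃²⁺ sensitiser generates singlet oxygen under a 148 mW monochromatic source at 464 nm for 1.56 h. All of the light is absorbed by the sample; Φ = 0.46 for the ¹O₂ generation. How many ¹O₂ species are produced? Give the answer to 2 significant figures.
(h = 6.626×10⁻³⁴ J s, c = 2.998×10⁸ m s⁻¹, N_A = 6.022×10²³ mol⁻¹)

8.9×10²⁰ species

Photon energy at 464 nm: hc/λ = (6.626×10⁻³⁴)(2.998×10⁸)/(464×10⁻⁹) = 4.281×10⁻¹⁹ J.
Energy delivered: (148 mW)(5616 s) = 831.2 J.
Photons incident: 831.2 / 4.281×10⁻¹⁹ = 1.942×10²¹, i.e. 1.942×10²¹/6.022×10²³ = 0.003225 mol.
Product: Φ × n_abs = 0.46 × 0.003225 = 0.001484 mol.
As a count: 0.001484 × 6.022×10²³ = 8.9×10²⁰.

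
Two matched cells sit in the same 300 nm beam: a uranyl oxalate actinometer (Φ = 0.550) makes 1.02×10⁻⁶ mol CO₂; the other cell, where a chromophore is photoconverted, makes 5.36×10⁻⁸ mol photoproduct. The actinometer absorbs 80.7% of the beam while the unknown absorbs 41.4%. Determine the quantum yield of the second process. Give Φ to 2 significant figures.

Photons absorbed by the actinometer: 1.02×10⁻⁶ / 0.550 = 1.855×10⁻⁶ mol.
Incident flux: 1.855×10⁻⁶ / 0.807 = 2.299×10⁻⁶ einstein.
Absorbed by unknown: 0.414 × 2.299×10⁻⁶ = 9.518×10⁻⁷ mol.
Φ(unknown) = 5.36×10⁻⁸ / 9.518×10⁻⁷ = 0.056.

Φ = 0.056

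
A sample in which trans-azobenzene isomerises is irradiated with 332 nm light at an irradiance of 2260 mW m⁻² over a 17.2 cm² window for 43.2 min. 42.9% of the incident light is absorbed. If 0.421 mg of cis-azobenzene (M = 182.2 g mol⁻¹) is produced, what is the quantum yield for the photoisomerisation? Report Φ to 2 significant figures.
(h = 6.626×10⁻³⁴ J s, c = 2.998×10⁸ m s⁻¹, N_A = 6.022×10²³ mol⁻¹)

Φ = 0.19

Product: 0.421 mg / 182.2 g mol⁻¹ = 2.311×10⁻⁶ mol.
Photon energy at 332 nm: hc/λ = (6.626×10⁻³⁴)(2.998×10⁸)/(332×10⁻⁹) = 5.983×10⁻¹⁹ J.
Energy delivered: (2260 mW m⁻²)(17.2×10⁻⁴ m²)(2592 s) = 10.08 J.
Photons incident: 10.08 / 5.983×10⁻¹⁹ = 1.685×10¹⁹, i.e. 1.685×10¹⁹/6.022×10²³ = 2.798×10⁻⁵ mol.
Photons absorbed: 0.429 × 2.798×10⁻⁵ = 1.200×10⁻⁵ mol.
Φ = 2.311×10⁻⁶ mol / 1.200×10⁻⁵ mol photons = 0.19.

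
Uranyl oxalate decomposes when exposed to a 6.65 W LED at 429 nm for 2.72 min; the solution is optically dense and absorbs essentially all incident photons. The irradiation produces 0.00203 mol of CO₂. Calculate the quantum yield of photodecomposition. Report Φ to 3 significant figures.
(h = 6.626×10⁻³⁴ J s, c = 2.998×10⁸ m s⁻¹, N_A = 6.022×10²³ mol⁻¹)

Φ = 0.522

Photon energy at 429 nm: hc/λ = (6.626×10⁻³⁴)(2.998×10⁸)/(429×10⁻⁹) = 4.630×10⁻¹⁹ J.
Energy delivered: (6.65 W)(163.2 s) = 1085 J.
Photons incident: 1085 / 4.630×10⁻¹⁹ = 2.343×10²¹, i.e. 2.343×10²¹/6.022×10²³ = 0.003891 mol.
Φ = 0.00203 mol / 0.003891 mol photons = 0.522.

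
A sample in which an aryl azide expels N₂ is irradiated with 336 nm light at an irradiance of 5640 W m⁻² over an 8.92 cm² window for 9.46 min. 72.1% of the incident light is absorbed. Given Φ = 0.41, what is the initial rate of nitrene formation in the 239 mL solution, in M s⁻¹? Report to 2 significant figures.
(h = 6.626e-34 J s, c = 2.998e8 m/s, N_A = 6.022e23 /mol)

1.7e-5 M s⁻¹

Photon energy at 336 nm: hc/λ = (6.626e-34)(2.998e8)/(336e-9) = 5.912e-19 J.
Energy delivered: (5640 W m⁻²)(8.92e-4 m²)(567.6 s) = 2856 J.
Photons incident: 2856 / 5.912e-19 = 4.831e21, i.e. 4.831e21/6.022e23 = 0.008022 mol.
Photons absorbed: 0.721 × 0.008022 = 0.005784 mol.
Product formed: 0.41 × 0.005784 = 0.002371 mol.
Rate: 0.002371 mol / (567.6 s × 0.239 L) = 1.7e-5 M s⁻¹.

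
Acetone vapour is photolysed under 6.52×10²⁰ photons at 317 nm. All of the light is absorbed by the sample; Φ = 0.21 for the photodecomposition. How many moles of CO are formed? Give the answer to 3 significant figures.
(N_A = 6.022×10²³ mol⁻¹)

Moles of photons: 6.52×10²⁰ / 6.022×10²³ = 0.001083 mol.
Product: Φ × n_abs = 0.21 × 0.001083 = 2.274×10⁻⁴ mol.

2.27×10⁻⁴ mol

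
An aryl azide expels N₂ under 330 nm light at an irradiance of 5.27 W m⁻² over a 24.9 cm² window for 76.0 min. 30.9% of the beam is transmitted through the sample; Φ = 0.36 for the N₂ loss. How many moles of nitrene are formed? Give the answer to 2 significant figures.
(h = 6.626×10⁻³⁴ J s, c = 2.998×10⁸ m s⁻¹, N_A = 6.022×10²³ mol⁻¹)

Photon energy at 330 nm: hc/λ = (6.626×10⁻³⁴)(2.998×10⁸)/(330×10⁻⁹) = 6.020×10⁻¹⁹ J.
Energy delivered: (5.27 W m⁻²)(24.9×10⁻⁴ m²)(4560 s) = 59.84 J.
Photons incident: 59.84 / 6.020×10⁻¹⁹ = 9.940×10¹⁹, i.e. 9.940×10¹⁹/6.022×10²³ = 1.651×10⁻⁴ mol.
Fraction absorbed: 1 − 30.9/100 = 0.6910.
Photons absorbed: 0.6910 × 1.651×10⁻⁴ = 1.141×10⁻⁴ mol.
Product: Φ × n_abs = 0.36 × 1.141×10⁻⁴ = 4.108×10⁻⁵ mol.

4.1×10⁻⁵ mol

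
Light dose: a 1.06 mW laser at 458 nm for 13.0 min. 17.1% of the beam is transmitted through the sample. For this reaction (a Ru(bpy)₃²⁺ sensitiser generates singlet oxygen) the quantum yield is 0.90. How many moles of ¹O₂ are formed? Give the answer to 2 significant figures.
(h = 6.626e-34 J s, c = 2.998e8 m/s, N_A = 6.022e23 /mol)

Photon energy at 458 nm: hc/λ = (6.626e-34)(2.998e8)/(458e-9) = 4.337e-19 J.
Energy delivered: (1.06 mW)(780 s) = 0.8268 J.
Photons incident: 0.8268 / 4.337e-19 = 1.906e18, i.e. 1.906e18/6.022e23 = 3.165e-6 mol.
Fraction absorbed: 1 − 17.1/100 = 0.8290.
Photons absorbed: 0.8290 × 3.165e-6 = 2.624e-6 mol.
Product: Φ × n_abs = 0.90 × 2.624e-6 = 2.362e-6 mol.

2.4e-6 mol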